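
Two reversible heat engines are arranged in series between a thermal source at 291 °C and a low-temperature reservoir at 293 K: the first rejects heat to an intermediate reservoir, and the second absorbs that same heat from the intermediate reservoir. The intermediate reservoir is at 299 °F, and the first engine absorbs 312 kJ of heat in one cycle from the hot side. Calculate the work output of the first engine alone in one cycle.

W₁ ≈ 78.9 kJ

T_H = 291 °C → 291 + 273.15 = 564.15 K.
T_m = 299 °F → (299 − 32) × 5/9 = 148.33 °C = 421.48 K.
First-stage efficiency η₁ = 1 − T_m/T_H = 1 − 421.48/564.15 = 0.2529.
W₁ = η₁·Q_H = 0.2529 × 312 = 78.9 kJ.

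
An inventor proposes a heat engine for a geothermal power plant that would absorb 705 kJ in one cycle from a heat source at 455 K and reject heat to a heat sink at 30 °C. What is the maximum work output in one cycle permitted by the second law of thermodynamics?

T_C = 30 °C → 30 + 273.15 = 303.15 K.
No engine can exceed the Carnot limit: η_max = 1 − T_C/T_H = 1 − 303.15/455.00 = 0.3337.
W_max = η_max · Q_H = 0.3337 × 705 = 235.3 kJ.

W_max ≈ 235.3 kJ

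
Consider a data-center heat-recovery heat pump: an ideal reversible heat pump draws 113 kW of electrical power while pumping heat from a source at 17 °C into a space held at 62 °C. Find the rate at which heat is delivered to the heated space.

T_H = 62 °C → 62 + 273.15 = 335.15 K.
T_C = 17 °C → 17 + 273.15 = 290.15 K.
COP_HP = T_H/(T_H − T_C) = 335.15/45.00 = 7.4478.
Q_H = COP_HP · W = 7.4478 × 113 = 842 kW.

Q̇_H ≈ 842 kW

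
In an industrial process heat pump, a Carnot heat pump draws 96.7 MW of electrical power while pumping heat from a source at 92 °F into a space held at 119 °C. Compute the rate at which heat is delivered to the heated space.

Q̇_H ≈ 443 MW

T_H = 119 °C → 119 + 273.15 = 392.15 K.
T_C = 92 °F → (92 − 32) × 5/9 = 33.33 °C = 306.48 K.
COP_HP = T_H/(T_H − T_C) = 392.15/85.67 = 4.5776.
Q_H = COP_HP · W = 4.5776 × 96.7 = 443 MW.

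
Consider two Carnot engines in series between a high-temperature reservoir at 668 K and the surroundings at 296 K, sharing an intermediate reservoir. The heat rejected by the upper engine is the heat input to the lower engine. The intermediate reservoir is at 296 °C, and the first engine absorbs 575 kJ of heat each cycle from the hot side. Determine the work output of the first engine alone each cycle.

T_m = 296 °C → 296 + 273.15 = 569.15 K.
First-stage efficiency η₁ = 1 − T_m/T_H = 1 − 569.15/668.00 = 0.1480.
W₁ = η₁·Q_H = 0.1480 × 575 = 85.1 kJ.

W₁ ≈ 85.1 kJ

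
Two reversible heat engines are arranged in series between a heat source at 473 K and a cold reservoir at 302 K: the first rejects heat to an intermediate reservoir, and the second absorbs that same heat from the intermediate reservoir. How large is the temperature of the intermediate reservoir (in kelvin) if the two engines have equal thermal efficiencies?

Equal efficiencies require 1 − T_m/T_H = 1 − T_C/T_m, i.e. T_m/T_H = T_C/T_m, so T_m = √(T_H·T_C) = √(473.00 × 302.00) = 378 K.

T_m ≈ 378 K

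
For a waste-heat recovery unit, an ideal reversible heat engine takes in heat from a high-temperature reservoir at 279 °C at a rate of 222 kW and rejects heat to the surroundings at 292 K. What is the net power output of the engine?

Ẇ ≈ 104.6 kW

T_H = 279 °C → 279 + 273.15 = 552.15 K.
Carnot efficiency: η = 1 − T_C/T_H = 1 − 292.00/552.15 = 0.4712.
W = η·Q_H = 0.4712 × 222 = 104.6 kW.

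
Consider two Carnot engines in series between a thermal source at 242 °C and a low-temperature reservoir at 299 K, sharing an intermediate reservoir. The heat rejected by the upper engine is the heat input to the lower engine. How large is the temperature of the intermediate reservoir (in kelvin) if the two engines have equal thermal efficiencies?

T_H = 242 °C → 242 + 273.15 = 515.15 K.
Equal efficiencies require 1 − T_m/T_H = 1 − T_C/T_m, i.e. T_m/T_H = T_C/T_m, so T_m = √(T_H·T_C) = √(515.15 × 299.00) = 392 K.

T_m ≈ 392 K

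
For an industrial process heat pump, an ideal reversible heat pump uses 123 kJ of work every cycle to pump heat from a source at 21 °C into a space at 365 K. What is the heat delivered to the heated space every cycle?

T_C = 21 °C → 21 + 273.15 = 294.15 K.
The Carnot heat-pump COP is COP_HP = T_H/(T_H − T_C) = 365.00/70.85 = 5.1517.
Q_H = COP_HP · W = 5.1517 × 123 = 633.7 kJ.

Q_H ≈ 633.7 kJ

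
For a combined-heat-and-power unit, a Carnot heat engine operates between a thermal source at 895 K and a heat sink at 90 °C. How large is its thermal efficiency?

T_C = 90 °C → 90 + 273.15 = 363.15 K.
Since the cycle is reversible, η = 1 − T_C/T_H = 1 − 363.15/895.00 = 0.5942.

η ≈ 0.5942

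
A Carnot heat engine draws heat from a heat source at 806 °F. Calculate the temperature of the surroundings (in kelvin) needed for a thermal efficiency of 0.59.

T_C ≈ 288.3 K

T_H = 806 °F → (806 − 32) × 5/9 = 430.00 °C = 703.15 K.
From η = 1 − T_C/T_H, T_C = T_H·(1 − η) = 703.15 × (1 − 0.59) = 288.3 K.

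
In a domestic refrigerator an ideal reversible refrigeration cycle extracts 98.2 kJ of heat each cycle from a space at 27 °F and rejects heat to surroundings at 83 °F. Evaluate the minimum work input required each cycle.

W_in ≈ 11.3 kJ

T_H = 83 °F → (83 − 32) × 5/9 = 28.33 °C = 301.48 K.
T_C = 27 °F → (27 − 32) × 5/9 = -2.78 °C = 270.37 K.
Carnot COP: COP_R = T_C/(T_H − T_C) = 270.37/31.11 = 8.6905.
W = Q_C/COP_R = 98.2/8.6905 = 11.3 kJ.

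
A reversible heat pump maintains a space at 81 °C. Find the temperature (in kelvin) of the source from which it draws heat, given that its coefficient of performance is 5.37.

T_H = 81 °C → 81 + 273.15 = 354.15 K.
COP_HP = T_H/(T_H − T_C) ⇒ T_C = T_H·(COP_HP − 1)/COP_HP = 354.15 × (5.37 − 1)/5.37 = 288 K.

T_C ≈ 288 K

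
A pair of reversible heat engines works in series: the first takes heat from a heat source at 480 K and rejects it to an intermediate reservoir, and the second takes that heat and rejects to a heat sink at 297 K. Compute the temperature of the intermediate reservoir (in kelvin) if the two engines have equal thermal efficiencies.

Equal efficiencies require 1 − T_m/T_H = 1 − T_C/T_m, i.e. T_m/T_H = T_C/T_m, so T_m = √(T_H·T_C) = √(480.00 × 297.00) = 377.6 K.

T_m ≈ 377.6 K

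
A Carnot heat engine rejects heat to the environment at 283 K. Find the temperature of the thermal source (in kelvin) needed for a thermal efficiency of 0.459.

From η = 1 − T_C/T_H, solving for T_H gives T_H = T_C/(1 − η) = 283.00/(1 − 0.459) = 523 K.

T_H ≈ 523 K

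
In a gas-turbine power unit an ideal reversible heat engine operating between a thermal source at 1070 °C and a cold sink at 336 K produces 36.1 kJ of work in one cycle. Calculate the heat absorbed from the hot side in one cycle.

T_H = 1070 °C → 1070 + 273.15 = 1343.15 K.
Since the cycle is reversible, η = 1 − T_C/T_H = 1 − 336.00/1343.15 = 0.7498.
Q_H = W/η = 36.1/0.7498 = 48.1 kJ.

Q_H ≈ 48.1 kJ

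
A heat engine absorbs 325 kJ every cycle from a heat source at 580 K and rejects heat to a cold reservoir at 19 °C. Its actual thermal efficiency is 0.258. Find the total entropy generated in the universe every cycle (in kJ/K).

T_C = 19 °C → 19 + 273.15 = 292.15 K.
W = η·Q_H = 0.258 × 325 = 83.85 kJ, so Q_C = Q_H − W = 241.1 kJ.
Reservoir entropy changes: ΔS_H = −Q_H/T_H = −325/580.00 = -0.5603 kJ/K and ΔS_C = +Q_C/T_C = 241.1/292.15 = 0.8254 kJ/K.
ΔS_univ = −Q_H/T_H + Q_C/T_C = 0.265 kJ/K (> 0, since η = 0.258 < η_Carnot = 0.496).

ΔS_univ ≈ 0.265 kJ/K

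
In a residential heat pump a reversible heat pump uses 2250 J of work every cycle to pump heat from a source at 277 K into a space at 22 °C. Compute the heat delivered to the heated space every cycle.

T_H = 22 °C → 22 + 273.15 = 295.15 K.
The Carnot heat-pump COP is COP_HP = T_H/(T_H − T_C) = 295.15/18.15 = 16.2617.
Q_H = COP_HP · W = 16.2617 × 2250 = 36600 J.

Q_H ≈ 36600 J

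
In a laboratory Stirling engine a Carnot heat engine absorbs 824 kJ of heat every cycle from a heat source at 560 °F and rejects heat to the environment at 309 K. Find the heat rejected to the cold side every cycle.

T_H = 560 °F → (560 − 32) × 5/9 = 293.33 °C = 566.48 K.
Since the cycle is reversible, η = 1 − T_C/T_H = 1 − 309.00/566.48 = 0.4545.
For a reversible cycle Q_C/Q_H = T_C/T_H, so Q_C = 824 × 309.00/566.48 = 449.5 kJ.

Q_C ≈ 449.5 kJ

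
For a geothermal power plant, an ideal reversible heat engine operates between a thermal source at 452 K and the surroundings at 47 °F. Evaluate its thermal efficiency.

T_C = 47 °F → (47 − 32) × 5/9 = 8.33 °C = 281.48 K.
Carnot efficiency: η = 1 − T_C/T_H = 1 − 281.48/452.00 = 0.377.

η ≈ 0.377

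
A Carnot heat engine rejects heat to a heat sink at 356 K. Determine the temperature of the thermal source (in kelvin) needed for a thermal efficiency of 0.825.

T_H ≈ 2030 K

From η = 1 − T_C/T_H, solving for T_H gives T_H = T_C/(1 − η) = 356.00/(1 − 0.825) = 2030 K.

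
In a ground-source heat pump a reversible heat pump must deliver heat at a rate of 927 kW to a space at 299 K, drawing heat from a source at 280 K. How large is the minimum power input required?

Ẇ_in ≈ 58.9 kW

The Carnot heat-pump COP is COP_HP = T_H/(T_H − T_C) = 299.00/19.00 = 15.7368.
W = Q_H/COP_HP = 927/15.7368 = 58.9 kW.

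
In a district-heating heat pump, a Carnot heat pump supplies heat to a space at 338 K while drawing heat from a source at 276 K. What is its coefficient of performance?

COP_HP ≈ 5.452

Reversible heating COP: COP_HP = T_H/(T_H − T_C) = 338.00/(338.00 − 276.00) = 5.452.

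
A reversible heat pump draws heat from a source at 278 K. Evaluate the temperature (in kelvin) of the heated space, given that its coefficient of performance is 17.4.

T_H ≈ 295 K

COP_HP = T_H/(T_H − T_C) ⇒ T_H = T_C·COP_HP/(COP_HP − 1) = 278.00 × 17.4/(17.4 − 1) = 295 K.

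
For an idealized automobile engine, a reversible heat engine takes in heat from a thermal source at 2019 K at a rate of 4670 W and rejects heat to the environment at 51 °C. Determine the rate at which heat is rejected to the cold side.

Q̇_C ≈ 749.8 W

T_C = 51 °C → 51 + 273.15 = 324.15 K.
Since the cycle is reversible, η = 1 − T_C/T_H = 1 − 324.15/2019.00 = 0.8395.
For a reversible cycle Q_C/Q_H = T_C/T_H, so Q_C = 4670 × 324.15/2019.00 = 749.8 W.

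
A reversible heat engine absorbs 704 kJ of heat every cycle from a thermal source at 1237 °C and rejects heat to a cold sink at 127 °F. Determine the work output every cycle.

W ≈ 552.1 kJ

T_H = 1237 °C → 1237 + 273.15 = 1510.15 K.
T_C = 127 °F → (127 − 32) × 5/9 = 52.78 °C = 325.93 K.
Carnot efficiency: η = 1 − T_C/T_H = 1 − 325.93/1510.15 = 0.7842.
W = η·Q_H = 0.7842 × 704 = 552.1 kJ.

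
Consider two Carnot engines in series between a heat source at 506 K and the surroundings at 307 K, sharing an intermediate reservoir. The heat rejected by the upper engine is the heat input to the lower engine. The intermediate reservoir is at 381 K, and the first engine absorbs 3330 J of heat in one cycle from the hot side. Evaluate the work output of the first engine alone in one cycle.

W₁ ≈ 822.6 J

First-stage efficiency η₁ = 1 − T_m/T_H = 1 − 381.00/506.00 = 0.2470.
W₁ = η₁·Q_H = 0.2470 × 3330 = 822.6 J.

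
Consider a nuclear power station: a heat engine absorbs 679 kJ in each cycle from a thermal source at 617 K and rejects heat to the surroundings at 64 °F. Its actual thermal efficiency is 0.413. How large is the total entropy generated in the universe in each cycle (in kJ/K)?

T_C = 64 °F → (64 − 32) × 5/9 = 17.78 °C = 290.93 K.
W = η·Q_H = 0.413 × 679 = 280.4 kJ, so Q_C = Q_H − W = 398.6 kJ.
The hot reservoir loses entropy Q_H/T_H = 679/617.00 = 1.100 kJ/K; the cold reservoir gains Q_C/T_C = 398.6/290.93 = 1.370 kJ/K.
ΔS_univ = −Q_H/T_H + Q_C/T_C = 0.270 kJ/K (> 0, since η = 0.413 < η_Carnot = 0.528).

ΔS_univ ≈ 0.270 kJ/K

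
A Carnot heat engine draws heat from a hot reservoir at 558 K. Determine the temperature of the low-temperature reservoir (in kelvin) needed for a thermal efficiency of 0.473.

From η = 1 − T_C/T_H, T_C = T_H·(1 − η) = 558.00 × (1 − 0.473) = 294 K.

T_C ≈ 294 K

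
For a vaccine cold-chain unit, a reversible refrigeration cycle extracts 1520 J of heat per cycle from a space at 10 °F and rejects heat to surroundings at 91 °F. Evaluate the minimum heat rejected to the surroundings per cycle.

Q_H ≈ 1780 J

T_H = 91 °F → (91 − 32) × 5/9 = 32.78 °C = 305.93 K.
T_C = 10 °F → (10 − 32) × 5/9 = -12.22 °C = 260.93 K.
For a reversible cycle Q_H/Q_C = T_H/T_C, so Q_H = Q_C·T_H/T_C = 1520 × 305.93/260.93 = 1780 J.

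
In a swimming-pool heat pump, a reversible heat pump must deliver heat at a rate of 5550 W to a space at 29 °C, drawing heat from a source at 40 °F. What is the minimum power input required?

T_H = 29 °C → 29 + 273.15 = 302.15 K.
T_C = 40 °F → (40 − 32) × 5/9 = 4.44 °C = 277.59 K.
Reversible heating COP: COP_HP = T_H/(T_H − T_C) = 302.15/24.56 = 12.3048.
W = Q_H/COP_HP = 5550/12.3048 = 451 W.

Ẇ_in ≈ 451 W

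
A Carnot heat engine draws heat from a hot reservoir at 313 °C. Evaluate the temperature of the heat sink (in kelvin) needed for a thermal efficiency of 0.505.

T_H = 313 °C → 313 + 273.15 = 586.15 K.
From η = 1 − T_C/T_H, T_C = T_H·(1 − η) = 586.15 × (1 − 0.505) = 290.1 K.

T_C ≈ 290.1 K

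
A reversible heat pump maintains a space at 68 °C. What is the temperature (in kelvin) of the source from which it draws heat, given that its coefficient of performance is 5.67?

T_H = 68 °C → 68 + 273.15 = 341.15 K.
COP_HP = T_H/(T_H − T_C) ⇒ T_C = T_H·(COP_HP − 1)/COP_HP = 341.15 × (5.67 − 1)/5.67 = 281.0 K.

T_C ≈ 281.0 K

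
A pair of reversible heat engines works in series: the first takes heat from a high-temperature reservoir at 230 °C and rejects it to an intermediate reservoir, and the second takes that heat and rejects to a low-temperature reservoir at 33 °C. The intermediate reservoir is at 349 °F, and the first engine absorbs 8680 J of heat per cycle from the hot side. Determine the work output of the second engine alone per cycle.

W₂ ≈ 2470 J

T_H = 230 °C → 230 + 273.15 = 503.15 K.
T_C = 33 °C → 33 + 273.15 = 306.15 K.
T_m = 349 °F → (349 − 32) × 5/9 = 176.11 °C = 449.26 K.
Heat entering the second stage: Q_m = Q_H·(T_m/T_H) = 8680 × 449.26/503.15 = 7750 J.
Second-stage efficiency η₂ = 1 − T_C/T_m = 1 − 306.15/449.26 = 0.3185, so W₂ = η₂·Q_m = 2470 J.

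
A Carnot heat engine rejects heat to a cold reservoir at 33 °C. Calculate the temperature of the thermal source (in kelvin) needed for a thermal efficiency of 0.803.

T_C = 33 °C → 33 + 273.15 = 306.15 K.
From η = 1 − T_C/T_H, solving for T_H gives T_H = T_C/(1 − η) = 306.15/(1 − 0.803) = 1554 K.

T_H ≈ 1554 K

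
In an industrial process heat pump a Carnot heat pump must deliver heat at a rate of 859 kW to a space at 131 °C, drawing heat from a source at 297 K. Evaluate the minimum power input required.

Ẇ_in ≈ 228 kW

T_H = 131 °C → 131 + 273.15 = 404.15 K.
COP_HP = T_H/(T_H − T_C) = 404.15/107.15 = 3.7718.
W = Q_H/COP_HP = 859/3.7718 = 228 kW.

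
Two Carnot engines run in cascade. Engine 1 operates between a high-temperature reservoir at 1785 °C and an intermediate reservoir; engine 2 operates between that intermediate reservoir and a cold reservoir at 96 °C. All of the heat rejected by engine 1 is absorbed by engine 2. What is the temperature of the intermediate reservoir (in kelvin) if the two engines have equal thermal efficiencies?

T_m ≈ 872 K

T_H = 1785 °C → 1785 + 273.15 = 2058.15 K.
T_C = 96 °C → 96 + 273.15 = 369.15 K.
Equal efficiencies require 1 − T_m/T_H = 1 − T_C/T_m, i.e. T_m/T_H = T_C/T_m, so T_m = √(T_H·T_C) = √(2058.15 × 369.15) = 872 K.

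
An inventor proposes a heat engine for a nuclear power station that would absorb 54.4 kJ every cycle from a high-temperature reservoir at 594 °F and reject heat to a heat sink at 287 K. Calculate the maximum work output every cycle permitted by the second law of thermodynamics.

T_H = 594 °F → (594 − 32) × 5/9 = 312.22 °C = 585.37 K.
No engine can exceed the Carnot limit: η_max = 1 − T_C/T_H = 1 − 287.00/585.37 = 0.5097.
W_max = η_max · Q_H = 0.5097 × 54.4 = 27.73 kJ.

W_max ≈ 27.73 kJ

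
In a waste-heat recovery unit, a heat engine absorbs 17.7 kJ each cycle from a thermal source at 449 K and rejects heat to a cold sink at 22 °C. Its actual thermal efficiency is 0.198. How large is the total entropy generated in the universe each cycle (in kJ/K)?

T_C = 22 °C → 22 + 273.15 = 295.15 K.
W = η·Q_H = 0.198 × 17.7 = 3.505 kJ, so Q_C = Q_H − W = 14.20 kJ.
Entropy balance on the reservoirs: −Q_H/T_H = -0.03942 kJ/K, +Q_C/T_C = 0.04810 kJ/K.
ΔS_univ = −Q_H/T_H + Q_C/T_C = 0.00867 kJ/K (> 0, since η = 0.198 < η_Carnot = 0.343).

ΔS_univ ≈ 0.00867 kJ/K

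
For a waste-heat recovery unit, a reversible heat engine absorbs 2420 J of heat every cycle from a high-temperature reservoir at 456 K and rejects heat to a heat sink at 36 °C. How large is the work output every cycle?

W ≈ 779.3 J

T_C = 36 °C → 36 + 273.15 = 309.15 K.
Carnot efficiency: η = 1 − T_C/T_H = 1 − 309.15/456.00 = 0.3220.
W = η·Q_H = 0.3220 × 2420 = 779.3 J.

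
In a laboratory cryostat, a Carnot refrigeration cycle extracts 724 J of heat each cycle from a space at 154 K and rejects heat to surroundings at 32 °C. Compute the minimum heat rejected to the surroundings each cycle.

T_H = 32 °C → 32 + 273.15 = 305.15 K.
For a reversible cycle Q_H/Q_C = T_H/T_C, so Q_H = Q_C·T_H/T_C = 724 × 305.15/154.00 = 1430 J.

Q_H ≈ 1430 J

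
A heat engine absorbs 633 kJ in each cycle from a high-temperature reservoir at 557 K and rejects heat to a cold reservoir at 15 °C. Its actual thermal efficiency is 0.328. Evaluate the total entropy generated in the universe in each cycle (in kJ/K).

ΔS_univ ≈ 0.3398 kJ/K

T_C = 15 °C → 15 + 273.15 = 288.15 K.
W = η·Q_H = 0.328 × 633 = 207.6 kJ, so Q_C = Q_H − W = 425.4 kJ.
The hot reservoir loses entropy Q_H/T_H = 633/557.00 = 1.136 kJ/K; the cold reservoir gains Q_C/T_C = 425.4/288.15 = 1.476 kJ/K.
ΔS_univ = −Q_H/T_H + Q_C/T_C = 0.3398 kJ/K (> 0, since η = 0.328 < η_Carnot = 0.483).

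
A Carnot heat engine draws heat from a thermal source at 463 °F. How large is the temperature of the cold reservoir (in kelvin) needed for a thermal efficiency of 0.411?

T_H = 463 °F → (463 − 32) × 5/9 = 239.44 °C = 512.59 K.
From η = 1 − T_C/T_H, T_C = T_H·(1 − η) = 512.59 × (1 − 0.411) = 302 K.

T_C ≈ 302 K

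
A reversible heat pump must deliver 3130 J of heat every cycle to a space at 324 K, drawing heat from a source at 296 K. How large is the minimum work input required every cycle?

The Carnot heat-pump COP is COP_HP = T_H/(T_H − T_C) = 324.00/28.00 = 11.5714.
W = Q_H/COP_HP = 3130/11.5714 = 270 J.

W_in ≈ 270 J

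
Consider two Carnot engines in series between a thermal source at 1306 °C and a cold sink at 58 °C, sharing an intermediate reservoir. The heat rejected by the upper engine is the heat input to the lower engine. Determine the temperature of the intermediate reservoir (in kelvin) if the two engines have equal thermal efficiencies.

T_m ≈ 723 K

T_H = 1306 °C → 1306 + 273.15 = 1579.15 K.
T_C = 58 °C → 58 + 273.15 = 331.15 K.
Equal efficiencies require 1 − T_m/T_H = 1 − T_C/T_m, i.e. T_m/T_H = T_C/T_m, so T_m = √(T_H·T_C) = √(1579.15 × 331.15) = 723 K.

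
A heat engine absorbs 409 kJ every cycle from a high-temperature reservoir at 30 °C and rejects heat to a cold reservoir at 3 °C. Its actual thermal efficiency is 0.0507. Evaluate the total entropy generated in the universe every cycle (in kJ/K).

T_H = 30 °C → 30 + 273.15 = 303.15 K.
T_C = 3 °C → 3 + 273.15 = 276.15 K.
W = η·Q_H = 0.0507 × 409 = 20.74 kJ, so Q_C = Q_H − W = 388.3 kJ.
Entropy balance on the reservoirs: −Q_H/T_H = -1.349 kJ/K, +Q_C/T_C = 1.406 kJ/K.
ΔS_univ = −Q_H/T_H + Q_C/T_C = 0.0568 kJ/K (> 0, since η = 0.0507 < η_Carnot = 0.089).

ΔS_univ ≈ 0.0568 kJ/K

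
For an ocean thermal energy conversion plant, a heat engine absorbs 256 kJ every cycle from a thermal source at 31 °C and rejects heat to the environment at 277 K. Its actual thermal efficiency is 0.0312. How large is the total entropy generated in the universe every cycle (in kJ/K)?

ΔS_univ ≈ 0.0537 kJ/K

T_H = 31 °C → 31 + 273.15 = 304.15 K.
W = η·Q_H = 0.0312 × 256 = 7.987 kJ, so Q_C = Q_H − W = 248.0 kJ.
Reservoir entropy changes: ΔS_H = −Q_H/T_H = −256/304.15 = -0.8417 kJ/K and ΔS_C = +Q_C/T_C = 248.0/277.00 = 0.8954 kJ/K.
ΔS_univ = −Q_H/T_H + Q_C/T_C = 0.0537 kJ/K (> 0, since η = 0.0312 < η_Carnot = 0.089).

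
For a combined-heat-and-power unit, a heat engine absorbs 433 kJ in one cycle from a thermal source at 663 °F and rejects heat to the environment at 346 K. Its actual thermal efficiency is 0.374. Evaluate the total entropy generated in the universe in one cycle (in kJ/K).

T_H = 663 °F → (663 − 32) × 5/9 = 350.56 °C = 623.71 K.
W = η·Q_H = 0.374 × 433 = 161.9 kJ, so Q_C = Q_H − W = 271.1 kJ.
Entropy balance on the reservoirs: −Q_H/T_H = -0.6942 kJ/K, +Q_C/T_C = 0.7834 kJ/K.
ΔS_univ = −Q_H/T_H + Q_C/T_C = 0.0892 kJ/K (> 0, since η = 0.374 < η_Carnot = 0.445).

ΔS_univ ≈ 0.0892 kJ/K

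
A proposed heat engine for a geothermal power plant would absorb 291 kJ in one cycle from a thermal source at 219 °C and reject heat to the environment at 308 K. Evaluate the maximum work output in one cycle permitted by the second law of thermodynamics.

W_max ≈ 108.9 kJ

T_H = 219 °C → 219 + 273.15 = 492.15 K.
No engine can exceed the Carnot limit: η_max = 1 − T_C/T_H = 1 − 308.00/492.15 = 0.3742.
W_max = η_max · Q_H = 0.3742 × 291 = 108.9 kJ.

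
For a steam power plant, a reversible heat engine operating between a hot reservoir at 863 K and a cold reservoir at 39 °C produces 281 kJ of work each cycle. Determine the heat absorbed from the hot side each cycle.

Q_H ≈ 440 kJ

T_C = 39 °C → 39 + 273.15 = 312.15 K.
For a reversible engine, η = 1 − T_C/T_H = 1 − 312.15/863.00 = 0.6383.
Q_H = W/η = 281/0.6383 = 440 kJ.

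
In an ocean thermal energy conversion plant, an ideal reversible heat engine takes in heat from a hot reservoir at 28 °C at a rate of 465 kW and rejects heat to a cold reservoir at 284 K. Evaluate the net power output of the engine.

Ẇ ≈ 26.5 kW

T_H = 28 °C → 28 + 273.15 = 301.15 K.
η_rev = 1 − T_C/T_H = 1 − 284.00/301.15 = 0.0569.
W = η·Q_H = 0.0569 × 465 = 26.5 kW.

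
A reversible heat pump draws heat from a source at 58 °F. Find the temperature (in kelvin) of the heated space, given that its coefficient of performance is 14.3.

T_C = 58 °F → (58 − 32) × 5/9 = 14.44 °C = 287.59 K.
COP_HP = T_H/(T_H − T_C) ⇒ T_H = T_C·COP_HP/(COP_HP − 1) = 287.59 × 14.3/(14.3 − 1) = 309.2 K.

T_H ≈ 309.2 K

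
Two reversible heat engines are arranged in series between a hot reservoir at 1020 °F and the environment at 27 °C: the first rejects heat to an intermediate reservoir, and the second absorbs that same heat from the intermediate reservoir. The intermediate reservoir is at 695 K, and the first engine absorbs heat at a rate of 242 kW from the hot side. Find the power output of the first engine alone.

T_H = 1020 °F → (1020 − 32) × 5/9 = 548.89 °C = 822.04 K.
T_C = 27 °C → 27 + 273.15 = 300.15 K.
First-stage efficiency η₁ = 1 − T_m/T_H = 1 − 695.00/822.04 = 0.1545.
W₁ = η₁·Q_H = 0.1545 × 242 = 37.4 kW.

Ẇ₁ ≈ 37.4 kW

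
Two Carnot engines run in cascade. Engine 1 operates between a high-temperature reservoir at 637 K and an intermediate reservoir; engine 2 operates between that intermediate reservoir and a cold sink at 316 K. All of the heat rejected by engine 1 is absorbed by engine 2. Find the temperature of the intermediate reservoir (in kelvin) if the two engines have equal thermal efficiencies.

T_m ≈ 448.7 K

Equal efficiencies require 1 − T_m/T_H = 1 − T_C/T_m, i.e. T_m/T_H = T_C/T_m, so T_m = √(T_H·T_C) = √(637.00 × 316.00) = 448.7 K.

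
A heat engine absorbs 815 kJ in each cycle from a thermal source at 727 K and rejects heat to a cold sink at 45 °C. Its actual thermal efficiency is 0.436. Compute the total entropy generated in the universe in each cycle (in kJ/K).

T_C = 45 °C → 45 + 273.15 = 318.15 K.
W = η·Q_H = 0.436 × 815 = 355.3 kJ, so Q_C = Q_H − W = 459.7 kJ.
The hot reservoir loses entropy Q_H/T_H = 815/727.00 = 1.121 kJ/K; the cold reservoir gains Q_C/T_C = 459.7/318.15 = 1.445 kJ/K.
ΔS_univ = −Q_H/T_H + Q_C/T_C = 0.324 kJ/K (> 0, since η = 0.436 < η_Carnot = 0.562).

ΔS_univ ≈ 0.324 kJ/K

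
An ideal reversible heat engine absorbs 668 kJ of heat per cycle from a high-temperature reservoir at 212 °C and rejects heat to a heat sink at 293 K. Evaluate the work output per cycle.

W ≈ 265 kJ

T_H = 212 °C → 212 + 273.15 = 485.15 K.
For a reversible engine, η = 1 − T_C/T_H = 1 − 293.00/485.15 = 0.3961.
W = η·Q_H = 0.3961 × 668 = 265 kJ.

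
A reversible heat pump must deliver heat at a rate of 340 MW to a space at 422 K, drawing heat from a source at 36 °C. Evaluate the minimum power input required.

T_C = 36 °C → 36 + 273.15 = 309.15 K.
Reversible heating COP: COP_HP = T_H/(T_H − T_C) = 422.00/112.85 = 3.7395.
W = Q_H/COP_HP = 340/3.7395 = 90.9 MW.

Ẇ_in ≈ 90.9 MW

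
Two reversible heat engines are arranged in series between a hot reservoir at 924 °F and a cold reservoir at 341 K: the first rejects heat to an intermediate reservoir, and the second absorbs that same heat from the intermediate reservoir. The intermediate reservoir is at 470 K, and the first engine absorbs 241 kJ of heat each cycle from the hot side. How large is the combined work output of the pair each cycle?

T_H = 924 °F → (924 − 32) × 5/9 = 495.56 °C = 768.71 K.
Two reversible stages in series are equivalent to a single Carnot engine between T_H and T_C, so η_total = 1 − T_C/T_H = 1 − 341.00/768.71 = 0.5564.
W_total = η_total · Q_H = 0.5564 × 241 = 134.1 kJ.

W_total ≈ 134.1 kJ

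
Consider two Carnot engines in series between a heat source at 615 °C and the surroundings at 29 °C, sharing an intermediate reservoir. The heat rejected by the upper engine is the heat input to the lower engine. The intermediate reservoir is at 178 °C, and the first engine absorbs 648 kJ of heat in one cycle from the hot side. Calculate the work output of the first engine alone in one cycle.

T_H = 615 °C → 615 + 273.15 = 888.15 K.
T_C = 29 °C → 29 + 273.15 = 302.15 K.
T_m = 178 °C → 178 + 273.15 = 451.15 K.
First-stage efficiency η₁ = 1 − T_m/T_H = 1 − 451.15/888.15 = 0.4920.
W₁ = η₁·Q_H = 0.4920 × 648 = 319 kJ.

W₁ ≈ 319 kJ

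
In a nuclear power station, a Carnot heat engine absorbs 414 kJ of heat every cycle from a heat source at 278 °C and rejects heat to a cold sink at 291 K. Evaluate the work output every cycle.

T_H = 278 °C → 278 + 273.15 = 551.15 K.
Since the cycle is reversible, η = 1 − T_C/T_H = 1 − 291.00/551.15 = 0.4720.
W = η·Q_H = 0.4720 × 414 = 195.4 kJ.

W ≈ 195.4 kJ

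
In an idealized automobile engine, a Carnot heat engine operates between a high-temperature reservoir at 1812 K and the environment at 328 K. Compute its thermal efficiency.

η ≈ 0.819

Since the cycle is reversible, η = 1 − T_C/T_H = 1 − 328.00/1812.00 = 0.819.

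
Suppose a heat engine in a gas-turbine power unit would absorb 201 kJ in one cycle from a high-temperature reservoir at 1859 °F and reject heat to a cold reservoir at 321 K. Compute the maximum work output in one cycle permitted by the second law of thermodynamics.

T_H = 1859 °F → (1859 − 32) × 5/9 = 1015.00 °C = 1288.15 K.
No engine can exceed the Carnot limit: η_max = 1 − T_C/T_H = 1 − 321.00/1288.15 = 0.7508.
W_max = η_max · Q_H = 0.7508 × 201 = 150.9 kJ.

W_max ≈ 150.9 kJ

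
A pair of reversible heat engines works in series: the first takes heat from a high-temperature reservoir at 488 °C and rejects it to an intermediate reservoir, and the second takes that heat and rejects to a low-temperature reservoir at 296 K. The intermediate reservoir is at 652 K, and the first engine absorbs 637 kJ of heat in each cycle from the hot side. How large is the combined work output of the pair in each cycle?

W_total ≈ 389.3 kJ

T_H = 488 °C → 488 + 273.15 = 761.15 K.
Two reversible stages in series are equivalent to a single Carnot engine between T_H and T_C, so η_total = 1 − T_C/T_H = 1 − 296.00/761.15 = 0.6111.
W_total = η_total · Q_H = 0.6111 × 637 = 389.3 kJ.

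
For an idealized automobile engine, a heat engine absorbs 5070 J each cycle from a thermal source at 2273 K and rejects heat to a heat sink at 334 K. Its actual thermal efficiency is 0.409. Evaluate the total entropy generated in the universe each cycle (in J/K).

ΔS_univ ≈ 6.74 J/K

W = η·Q_H = 0.409 × 5070 = 2074 J, so Q_C = Q_H − W = 2996 J.
Reservoir entropy changes: ΔS_H = −Q_H/T_H = −5070/2273.00 = -2.231 J/K and ΔS_C = +Q_C/T_C = 2996/334.00 = 8.971 J/K.
ΔS_univ = −Q_H/T_H + Q_C/T_C = 6.74 J/K (> 0, since η = 0.409 < η_Carnot = 0.853).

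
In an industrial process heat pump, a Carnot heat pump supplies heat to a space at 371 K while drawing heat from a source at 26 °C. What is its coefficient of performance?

T_C = 26 °C → 26 + 273.15 = 299.15 K.
The Carnot heat-pump COP is COP_HP = T_H/(T_H − T_C) = 371.00/(371.00 − 299.15) = 5.16.

COP_HP ≈ 5.16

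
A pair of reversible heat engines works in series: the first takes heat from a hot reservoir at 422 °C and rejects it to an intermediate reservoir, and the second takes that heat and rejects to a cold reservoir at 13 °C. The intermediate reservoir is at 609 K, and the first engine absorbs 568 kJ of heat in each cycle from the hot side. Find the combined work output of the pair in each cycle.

W_total ≈ 334 kJ

T_H = 422 °C → 422 + 273.15 = 695.15 K.
T_C = 13 °C → 13 + 273.15 = 286.15 K.
Two reversible stages in series are equivalent to a single Carnot engine between T_H and T_C, so η_total = 1 − T_C/T_H = 1 − 286.15/695.15 = 0.5884.
W_total = η_total · Q_H = 0.5884 × 568 = 334 kJ.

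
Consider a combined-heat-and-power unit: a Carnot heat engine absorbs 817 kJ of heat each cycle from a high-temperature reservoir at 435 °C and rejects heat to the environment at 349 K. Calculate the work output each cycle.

W ≈ 414 kJ

T_H = 435 °C → 435 + 273.15 = 708.15 K.
Since the cycle is reversible, η = 1 − T_C/T_H = 1 − 349.00/708.15 = 0.5072.
W = η·Q_H = 0.5072 × 817 = 414 kJ.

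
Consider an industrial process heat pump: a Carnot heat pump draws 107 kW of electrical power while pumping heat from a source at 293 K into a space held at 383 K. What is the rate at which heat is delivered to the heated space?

Reversible heating COP: COP_HP = T_H/(T_H − T_C) = 383.00/90.00 = 4.2556.
Q_H = COP_HP · W = 4.2556 × 107 = 455 kW.

Q̇_H ≈ 455 kW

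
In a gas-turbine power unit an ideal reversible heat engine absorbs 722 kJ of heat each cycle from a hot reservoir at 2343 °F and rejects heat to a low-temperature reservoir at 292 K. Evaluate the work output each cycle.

W ≈ 587 kJ

T_H = 2343 °F → (2343 − 32) × 5/9 = 1283.89 °C = 1557.04 K.
Carnot efficiency: η = 1 − T_C/T_H = 1 − 292.00/1557.04 = 0.8125.
W = η·Q_H = 0.8125 × 722 = 587 kJ.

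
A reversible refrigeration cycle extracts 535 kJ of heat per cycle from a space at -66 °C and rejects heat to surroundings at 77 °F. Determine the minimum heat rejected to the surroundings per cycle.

Q_H ≈ 770 kJ

T_H = 77 °F → (77 − 32) × 5/9 = 25.00 °C = 298.15 K.
T_C = -66 °C → -66 + 273.15 = 207.15 K.
For a reversible cycle Q_H/Q_C = T_H/T_C, so Q_H = Q_C·T_H/T_C = 535 × 298.15/207.15 = 770 kJ.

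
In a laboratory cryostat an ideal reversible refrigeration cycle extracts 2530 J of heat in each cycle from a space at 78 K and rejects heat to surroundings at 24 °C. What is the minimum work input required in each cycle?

W_in ≈ 7108 J

T_H = 24 °C → 24 + 273.15 = 297.15 K.
The reversible coefficient of performance is COP_R = T_C/(T_H − T_C) = 78.00/219.15 = 0.3559.
W = Q_C/COP_R = 2530/0.3559 = 7108 J.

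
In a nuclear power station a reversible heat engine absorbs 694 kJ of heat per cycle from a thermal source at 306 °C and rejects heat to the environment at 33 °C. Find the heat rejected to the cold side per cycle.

T_H = 306 °C → 306 + 273.15 = 579.15 K.
T_C = 33 °C → 33 + 273.15 = 306.15 K.
η_rev = 1 − T_C/T_H = 1 − 306.15/579.15 = 0.4714.
For a reversible cycle Q_C/Q_H = T_C/T_H, so Q_C = 694 × 306.15/579.15 = 366.9 kJ.

Q_C ≈ 366.9 kJ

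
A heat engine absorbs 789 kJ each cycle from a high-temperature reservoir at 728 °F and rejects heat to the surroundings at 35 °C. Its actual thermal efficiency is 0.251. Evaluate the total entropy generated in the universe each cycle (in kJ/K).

ΔS_univ ≈ 0.722 kJ/K

T_H = 728 °F → (728 − 32) × 5/9 = 386.67 °C = 659.82 K.
T_C = 35 °C → 35 + 273.15 = 308.15 K.
W = η·Q_H = 0.251 × 789 = 198.0 kJ, so Q_C = Q_H − W = 591.0 kJ.
Entropy balance on the reservoirs: −Q_H/T_H = -1.196 kJ/K, +Q_C/T_C = 1.918 kJ/K.
ΔS_univ = −Q_H/T_H + Q_C/T_C = 0.722 kJ/K (> 0, since η = 0.251 < η_Carnot = 0.533).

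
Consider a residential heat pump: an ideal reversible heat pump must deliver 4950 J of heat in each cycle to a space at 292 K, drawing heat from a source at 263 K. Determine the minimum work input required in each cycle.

For a reversible heat pump, COP_HP = T_H/(T_H − T_C) = 292.00/29.00 = 10.0690.
W = Q_H/COP_HP = 4950/10.0690 = 491.6 J.

W_in ≈ 491.6 J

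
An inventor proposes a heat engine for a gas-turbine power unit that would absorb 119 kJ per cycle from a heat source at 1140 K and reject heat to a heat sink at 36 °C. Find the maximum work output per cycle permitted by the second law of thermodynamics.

W_max ≈ 86.73 kJ

T_C = 36 °C → 36 + 273.15 = 309.15 K.
By the Carnot theorem, η_max = 1 − T_C/T_H = 1 − 309.15/1140.00 = 0.7288.
W_max = η_max · Q_H = 0.7288 × 119 = 86.73 kJ.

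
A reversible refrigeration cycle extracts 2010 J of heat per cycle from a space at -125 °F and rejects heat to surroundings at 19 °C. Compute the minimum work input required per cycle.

T_H = 19 °C → 19 + 273.15 = 292.15 K.
T_C = -125 °F → (-125 − 32) × 5/9 = -87.22 °C = 185.93 K.
COP_R = T_C/(T_H − T_C) = 185.93/106.22 = 1.7504.
W = Q_C/COP_R = 2010/1.7504 = 1148 J.

W_in ≈ 1148 J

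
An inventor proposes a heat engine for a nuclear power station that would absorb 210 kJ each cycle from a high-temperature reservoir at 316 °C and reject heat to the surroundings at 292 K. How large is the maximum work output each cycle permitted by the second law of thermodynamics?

T_H = 316 °C → 316 + 273.15 = 589.15 K.
No engine can exceed the Carnot limit: η_max = 1 − T_C/T_H = 1 − 292.00/589.15 = 0.5044.
W_max = η_max · Q_H = 0.5044 × 210 = 106 kJ.

W_max ≈ 106 kJ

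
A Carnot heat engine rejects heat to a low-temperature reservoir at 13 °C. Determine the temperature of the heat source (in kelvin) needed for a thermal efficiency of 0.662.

T_H ≈ 847 K

T_C = 13 °C → 13 + 273.15 = 286.15 K.
From η = 1 − T_C/T_H, solving for T_H gives T_H = T_C/(1 − η) = 286.15/(1 − 0.662) = 847 K.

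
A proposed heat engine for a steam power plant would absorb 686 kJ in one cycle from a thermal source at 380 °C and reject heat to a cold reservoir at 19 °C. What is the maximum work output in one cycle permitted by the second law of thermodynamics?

T_H = 380 °C → 380 + 273.15 = 653.15 K.
T_C = 19 °C → 19 + 273.15 = 292.15 K.
By the Carnot theorem, η_max = 1 − T_C/T_H = 1 − 292.15/653.15 = 0.5527.
W_max = η_max · Q_H = 0.5527 × 686 = 379 kJ.

W_max ≈ 379 kJ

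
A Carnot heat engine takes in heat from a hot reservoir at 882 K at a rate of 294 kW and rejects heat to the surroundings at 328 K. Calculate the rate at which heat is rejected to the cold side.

Q̇_C ≈ 109 kW

Carnot efficiency: η = 1 − T_C/T_H = 1 − 328.00/882.00 = 0.6281.
For a reversible cycle Q_C/Q_H = T_C/T_H, so Q_C = 294 × 328.00/882.00 = 109 kW.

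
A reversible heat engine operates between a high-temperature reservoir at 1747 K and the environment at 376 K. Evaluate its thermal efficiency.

The Carnot efficiency is η = 1 − T_C/T_H = 1 − 376.00/1747.00 = 0.785.

η ≈ 0.785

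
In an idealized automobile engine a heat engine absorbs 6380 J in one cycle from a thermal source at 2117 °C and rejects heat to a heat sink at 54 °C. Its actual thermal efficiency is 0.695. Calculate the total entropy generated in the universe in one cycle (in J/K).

T_H = 2117 °C → 2117 + 273.15 = 2390.15 K.
T_C = 54 °C → 54 + 273.15 = 327.15 K.
W = η·Q_H = 0.695 × 6380 = 4434 J, so Q_C = Q_H − W = 1946 J.
Entropy balance on the reservoirs: −Q_H/T_H = -2.669 J/K, +Q_C/T_C = 5.948 J/K.
ΔS_univ = −Q_H/T_H + Q_C/T_C = 3.279 J/K (> 0, since η = 0.695 < η_Carnot = 0.863).

ΔS_univ ≈ 3.279 J/K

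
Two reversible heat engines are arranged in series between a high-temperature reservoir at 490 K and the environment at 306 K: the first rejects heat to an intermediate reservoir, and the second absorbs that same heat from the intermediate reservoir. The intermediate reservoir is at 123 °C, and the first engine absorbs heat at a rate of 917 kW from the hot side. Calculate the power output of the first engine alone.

Ẇ₁ ≈ 176 kW

T_m = 123 °C → 123 + 273.15 = 396.15 K.
First-stage efficiency η₁ = 1 − T_m/T_H = 1 − 396.15/490.00 = 0.1915.
W₁ = η₁·Q_H = 0.1915 × 917 = 176 kW.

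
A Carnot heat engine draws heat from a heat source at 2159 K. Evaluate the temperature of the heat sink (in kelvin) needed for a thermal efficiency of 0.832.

From η = 1 − T_C/T_H, T_C = T_H·(1 − η) = 2159.00 × (1 − 0.832) = 363 K.

T_C ≈ 363 K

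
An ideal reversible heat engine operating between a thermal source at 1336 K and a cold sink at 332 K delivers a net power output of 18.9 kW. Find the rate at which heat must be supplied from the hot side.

η_rev = 1 − T_C/T_H = 1 − 332.00/1336.00 = 0.7515.
Q_H = W/η = 18.9/0.7515 = 25.15 kW.

Q̇_H ≈ 25.15 kW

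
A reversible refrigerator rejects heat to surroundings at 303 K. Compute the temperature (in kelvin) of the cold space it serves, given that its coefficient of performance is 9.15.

T_C ≈ 273.1 K

COP_R = T_C/(T_H − T_C) ⇒ T_C = T_H·COP_R/(1 + COP_R) = 303.00 × 9.15/(1 + 9.15) = 273.1 K.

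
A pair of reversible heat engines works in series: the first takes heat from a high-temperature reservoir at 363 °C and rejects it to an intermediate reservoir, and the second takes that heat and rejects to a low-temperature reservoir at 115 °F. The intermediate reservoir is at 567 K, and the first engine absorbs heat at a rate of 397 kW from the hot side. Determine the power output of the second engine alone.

T_H = 363 °C → 363 + 273.15 = 636.15 K.
T_C = 115 °F → (115 − 32) × 5/9 = 46.11 °C = 319.26 K.
Heat entering the second stage: Q_m = Q_H·(T_m/T_H) = 397 × 567.00/636.15 = 353.8 kW.
Second-stage efficiency η₂ = 1 − T_C/T_m = 1 − 319.26/567.00 = 0.4369, so W₂ = η₂·Q_m = 154.6 kW.

Ẇ₂ ≈ 154.6 kW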